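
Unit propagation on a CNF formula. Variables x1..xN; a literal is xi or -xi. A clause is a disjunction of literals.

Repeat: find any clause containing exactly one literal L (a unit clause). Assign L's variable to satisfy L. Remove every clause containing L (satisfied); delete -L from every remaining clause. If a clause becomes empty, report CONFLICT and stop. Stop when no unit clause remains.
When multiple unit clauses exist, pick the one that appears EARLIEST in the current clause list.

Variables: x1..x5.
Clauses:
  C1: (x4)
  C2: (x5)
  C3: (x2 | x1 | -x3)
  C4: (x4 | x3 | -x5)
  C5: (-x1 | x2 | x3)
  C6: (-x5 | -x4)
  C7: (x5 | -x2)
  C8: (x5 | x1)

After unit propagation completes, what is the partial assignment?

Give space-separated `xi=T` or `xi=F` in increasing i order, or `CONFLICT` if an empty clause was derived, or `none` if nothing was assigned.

Answer: CONFLICT

Derivation:
unit clause [4] forces x4=T; simplify:
  drop -4 from [-5, -4] -> [-5]
  satisfied 2 clause(s); 6 remain; assigned so far: [4]
unit clause [5] forces x5=T; simplify:
  drop -5 from [-5] -> [] (empty!)
  satisfied 3 clause(s); 3 remain; assigned so far: [4, 5]
CONFLICT (empty clause)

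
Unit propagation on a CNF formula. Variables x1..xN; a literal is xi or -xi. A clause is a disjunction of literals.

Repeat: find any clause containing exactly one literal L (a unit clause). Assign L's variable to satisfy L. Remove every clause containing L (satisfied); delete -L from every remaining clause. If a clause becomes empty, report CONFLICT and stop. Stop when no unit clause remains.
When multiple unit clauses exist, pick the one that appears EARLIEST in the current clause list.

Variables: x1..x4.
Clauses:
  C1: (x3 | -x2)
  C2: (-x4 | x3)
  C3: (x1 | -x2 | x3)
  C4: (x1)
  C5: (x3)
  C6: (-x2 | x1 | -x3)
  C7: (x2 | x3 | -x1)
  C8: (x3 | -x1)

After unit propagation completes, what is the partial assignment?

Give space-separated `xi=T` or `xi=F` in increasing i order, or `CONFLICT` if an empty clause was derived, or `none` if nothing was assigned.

unit clause [1] forces x1=T; simplify:
  drop -1 from [2, 3, -1] -> [2, 3]
  drop -1 from [3, -1] -> [3]
  satisfied 3 clause(s); 5 remain; assigned so far: [1]
unit clause [3] forces x3=T; simplify:
  satisfied 5 clause(s); 0 remain; assigned so far: [1, 3]

Answer: x1=T x3=T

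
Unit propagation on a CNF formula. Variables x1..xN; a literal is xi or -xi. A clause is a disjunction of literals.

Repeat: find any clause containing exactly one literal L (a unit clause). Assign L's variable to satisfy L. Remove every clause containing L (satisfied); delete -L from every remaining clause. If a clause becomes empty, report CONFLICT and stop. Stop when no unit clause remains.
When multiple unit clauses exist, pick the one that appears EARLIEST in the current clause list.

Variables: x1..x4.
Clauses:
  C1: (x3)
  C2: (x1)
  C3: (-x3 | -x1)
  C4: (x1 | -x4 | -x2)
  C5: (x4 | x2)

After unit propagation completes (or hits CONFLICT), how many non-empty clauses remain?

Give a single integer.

unit clause [3] forces x3=T; simplify:
  drop -3 from [-3, -1] -> [-1]
  satisfied 1 clause(s); 4 remain; assigned so far: [3]
unit clause [1] forces x1=T; simplify:
  drop -1 from [-1] -> [] (empty!)
  satisfied 2 clause(s); 2 remain; assigned so far: [1, 3]
CONFLICT (empty clause)

Answer: 1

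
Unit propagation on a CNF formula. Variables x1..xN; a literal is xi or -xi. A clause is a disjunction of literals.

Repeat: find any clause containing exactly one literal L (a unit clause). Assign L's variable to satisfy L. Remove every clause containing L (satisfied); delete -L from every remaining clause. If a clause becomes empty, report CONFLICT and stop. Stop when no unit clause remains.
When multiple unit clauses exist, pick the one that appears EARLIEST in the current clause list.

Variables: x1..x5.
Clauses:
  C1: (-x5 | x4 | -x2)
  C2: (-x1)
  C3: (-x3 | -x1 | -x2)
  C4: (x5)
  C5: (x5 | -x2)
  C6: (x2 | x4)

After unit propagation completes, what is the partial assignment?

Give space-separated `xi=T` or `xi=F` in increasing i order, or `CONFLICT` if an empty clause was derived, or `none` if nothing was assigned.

Answer: x1=F x5=T

Derivation:
unit clause [-1] forces x1=F; simplify:
  satisfied 2 clause(s); 4 remain; assigned so far: [1]
unit clause [5] forces x5=T; simplify:
  drop -5 from [-5, 4, -2] -> [4, -2]
  satisfied 2 clause(s); 2 remain; assigned so far: [1, 5]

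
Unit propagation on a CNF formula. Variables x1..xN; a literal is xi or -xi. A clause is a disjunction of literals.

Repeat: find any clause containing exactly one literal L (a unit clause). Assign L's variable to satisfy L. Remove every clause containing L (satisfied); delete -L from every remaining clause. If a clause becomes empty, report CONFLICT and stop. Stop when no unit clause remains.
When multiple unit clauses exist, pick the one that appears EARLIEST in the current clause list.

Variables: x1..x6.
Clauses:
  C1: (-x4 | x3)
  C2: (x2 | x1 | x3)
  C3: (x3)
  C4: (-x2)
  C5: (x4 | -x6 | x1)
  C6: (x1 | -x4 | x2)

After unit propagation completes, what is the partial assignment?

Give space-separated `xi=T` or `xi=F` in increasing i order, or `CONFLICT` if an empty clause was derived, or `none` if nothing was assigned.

Answer: x2=F x3=T

Derivation:
unit clause [3] forces x3=T; simplify:
  satisfied 3 clause(s); 3 remain; assigned so far: [3]
unit clause [-2] forces x2=F; simplify:
  drop 2 from [1, -4, 2] -> [1, -4]
  satisfied 1 clause(s); 2 remain; assigned so far: [2, 3]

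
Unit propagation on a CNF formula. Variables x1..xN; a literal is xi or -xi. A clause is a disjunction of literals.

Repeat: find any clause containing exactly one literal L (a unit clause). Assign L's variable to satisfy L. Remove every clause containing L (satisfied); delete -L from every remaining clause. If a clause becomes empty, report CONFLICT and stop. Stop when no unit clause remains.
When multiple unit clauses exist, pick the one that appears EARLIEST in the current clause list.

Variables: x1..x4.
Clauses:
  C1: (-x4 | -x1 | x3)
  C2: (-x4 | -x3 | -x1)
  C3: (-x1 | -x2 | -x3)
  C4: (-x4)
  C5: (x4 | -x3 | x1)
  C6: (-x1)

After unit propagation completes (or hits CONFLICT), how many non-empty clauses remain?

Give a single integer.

Answer: 0

Derivation:
unit clause [-4] forces x4=F; simplify:
  drop 4 from [4, -3, 1] -> [-3, 1]
  satisfied 3 clause(s); 3 remain; assigned so far: [4]
unit clause [-1] forces x1=F; simplify:
  drop 1 from [-3, 1] -> [-3]
  satisfied 2 clause(s); 1 remain; assigned so far: [1, 4]
unit clause [-3] forces x3=F; simplify:
  satisfied 1 clause(s); 0 remain; assigned so far: [1, 3, 4]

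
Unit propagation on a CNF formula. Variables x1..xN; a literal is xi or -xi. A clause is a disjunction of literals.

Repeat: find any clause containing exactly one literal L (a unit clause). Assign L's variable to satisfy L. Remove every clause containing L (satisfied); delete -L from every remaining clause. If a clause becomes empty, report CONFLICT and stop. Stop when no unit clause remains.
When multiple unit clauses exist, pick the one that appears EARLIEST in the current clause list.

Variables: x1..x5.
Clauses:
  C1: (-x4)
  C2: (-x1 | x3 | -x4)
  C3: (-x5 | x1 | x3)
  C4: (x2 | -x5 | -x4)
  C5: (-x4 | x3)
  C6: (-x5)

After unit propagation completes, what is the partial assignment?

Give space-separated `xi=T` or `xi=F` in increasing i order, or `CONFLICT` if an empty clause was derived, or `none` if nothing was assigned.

unit clause [-4] forces x4=F; simplify:
  satisfied 4 clause(s); 2 remain; assigned so far: [4]
unit clause [-5] forces x5=F; simplify:
  satisfied 2 clause(s); 0 remain; assigned so far: [4, 5]

Answer: x4=F x5=F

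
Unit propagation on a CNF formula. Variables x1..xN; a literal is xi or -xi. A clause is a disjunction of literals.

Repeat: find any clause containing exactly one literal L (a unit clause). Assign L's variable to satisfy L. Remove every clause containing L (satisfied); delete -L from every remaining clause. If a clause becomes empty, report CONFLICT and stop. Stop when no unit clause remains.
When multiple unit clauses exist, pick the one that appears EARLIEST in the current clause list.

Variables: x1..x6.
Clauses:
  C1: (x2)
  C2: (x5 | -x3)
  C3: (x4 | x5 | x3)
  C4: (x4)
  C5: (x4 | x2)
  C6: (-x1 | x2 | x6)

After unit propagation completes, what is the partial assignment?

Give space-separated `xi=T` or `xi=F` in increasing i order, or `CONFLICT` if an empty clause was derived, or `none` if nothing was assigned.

Answer: x2=T x4=T

Derivation:
unit clause [2] forces x2=T; simplify:
  satisfied 3 clause(s); 3 remain; assigned so far: [2]
unit clause [4] forces x4=T; simplify:
  satisfied 2 clause(s); 1 remain; assigned so far: [2, 4]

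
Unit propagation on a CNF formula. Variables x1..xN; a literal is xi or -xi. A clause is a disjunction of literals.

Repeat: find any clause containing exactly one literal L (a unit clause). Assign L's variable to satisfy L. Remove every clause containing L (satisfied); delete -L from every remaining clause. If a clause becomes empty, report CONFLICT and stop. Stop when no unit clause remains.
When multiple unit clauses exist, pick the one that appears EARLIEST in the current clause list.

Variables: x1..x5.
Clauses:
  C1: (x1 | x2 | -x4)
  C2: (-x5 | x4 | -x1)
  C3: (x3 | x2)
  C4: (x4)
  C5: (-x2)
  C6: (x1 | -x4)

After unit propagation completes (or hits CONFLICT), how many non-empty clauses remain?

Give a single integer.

unit clause [4] forces x4=T; simplify:
  drop -4 from [1, 2, -4] -> [1, 2]
  drop -4 from [1, -4] -> [1]
  satisfied 2 clause(s); 4 remain; assigned so far: [4]
unit clause [-2] forces x2=F; simplify:
  drop 2 from [1, 2] -> [1]
  drop 2 from [3, 2] -> [3]
  satisfied 1 clause(s); 3 remain; assigned so far: [2, 4]
unit clause [1] forces x1=T; simplify:
  satisfied 2 clause(s); 1 remain; assigned so far: [1, 2, 4]
unit clause [3] forces x3=T; simplify:
  satisfied 1 clause(s); 0 remain; assigned so far: [1, 2, 3, 4]

Answer: 0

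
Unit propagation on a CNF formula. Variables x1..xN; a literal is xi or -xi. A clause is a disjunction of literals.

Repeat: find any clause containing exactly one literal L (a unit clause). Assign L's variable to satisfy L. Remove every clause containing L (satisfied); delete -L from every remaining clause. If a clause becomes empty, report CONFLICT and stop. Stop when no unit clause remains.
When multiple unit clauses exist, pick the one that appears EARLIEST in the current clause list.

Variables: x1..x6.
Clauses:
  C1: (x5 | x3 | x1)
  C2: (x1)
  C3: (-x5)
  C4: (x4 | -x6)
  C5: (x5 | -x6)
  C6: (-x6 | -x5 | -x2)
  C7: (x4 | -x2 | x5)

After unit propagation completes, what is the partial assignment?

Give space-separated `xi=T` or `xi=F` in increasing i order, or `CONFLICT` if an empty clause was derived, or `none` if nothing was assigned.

unit clause [1] forces x1=T; simplify:
  satisfied 2 clause(s); 5 remain; assigned so far: [1]
unit clause [-5] forces x5=F; simplify:
  drop 5 from [5, -6] -> [-6]
  drop 5 from [4, -2, 5] -> [4, -2]
  satisfied 2 clause(s); 3 remain; assigned so far: [1, 5]
unit clause [-6] forces x6=F; simplify:
  satisfied 2 clause(s); 1 remain; assigned so far: [1, 5, 6]

Answer: x1=T x5=F x6=F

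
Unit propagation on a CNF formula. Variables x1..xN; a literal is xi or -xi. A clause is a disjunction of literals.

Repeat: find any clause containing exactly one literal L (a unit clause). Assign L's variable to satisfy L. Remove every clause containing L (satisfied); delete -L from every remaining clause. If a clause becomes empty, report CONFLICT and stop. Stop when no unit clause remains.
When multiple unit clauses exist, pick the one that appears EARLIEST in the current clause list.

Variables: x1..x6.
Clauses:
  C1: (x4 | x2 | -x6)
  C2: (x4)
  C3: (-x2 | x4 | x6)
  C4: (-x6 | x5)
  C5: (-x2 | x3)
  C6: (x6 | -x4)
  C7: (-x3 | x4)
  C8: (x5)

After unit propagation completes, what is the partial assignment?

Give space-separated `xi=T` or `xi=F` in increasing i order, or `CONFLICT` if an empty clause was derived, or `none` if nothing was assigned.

Answer: x4=T x5=T x6=T

Derivation:
unit clause [4] forces x4=T; simplify:
  drop -4 from [6, -4] -> [6]
  satisfied 4 clause(s); 4 remain; assigned so far: [4]
unit clause [6] forces x6=T; simplify:
  drop -6 from [-6, 5] -> [5]
  satisfied 1 clause(s); 3 remain; assigned so far: [4, 6]
unit clause [5] forces x5=T; simplify:
  satisfied 2 clause(s); 1 remain; assigned so far: [4, 5, 6]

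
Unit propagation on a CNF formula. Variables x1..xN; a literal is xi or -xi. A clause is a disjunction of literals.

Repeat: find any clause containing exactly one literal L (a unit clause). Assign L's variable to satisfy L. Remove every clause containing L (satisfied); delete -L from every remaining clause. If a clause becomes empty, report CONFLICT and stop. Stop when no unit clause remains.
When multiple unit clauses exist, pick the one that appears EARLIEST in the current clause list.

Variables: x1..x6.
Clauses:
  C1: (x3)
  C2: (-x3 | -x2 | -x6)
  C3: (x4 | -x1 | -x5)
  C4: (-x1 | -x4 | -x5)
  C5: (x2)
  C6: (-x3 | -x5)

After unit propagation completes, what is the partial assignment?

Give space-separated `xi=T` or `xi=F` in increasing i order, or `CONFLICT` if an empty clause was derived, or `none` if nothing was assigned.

unit clause [3] forces x3=T; simplify:
  drop -3 from [-3, -2, -6] -> [-2, -6]
  drop -3 from [-3, -5] -> [-5]
  satisfied 1 clause(s); 5 remain; assigned so far: [3]
unit clause [2] forces x2=T; simplify:
  drop -2 from [-2, -6] -> [-6]
  satisfied 1 clause(s); 4 remain; assigned so far: [2, 3]
unit clause [-6] forces x6=F; simplify:
  satisfied 1 clause(s); 3 remain; assigned so far: [2, 3, 6]
unit clause [-5] forces x5=F; simplify:
  satisfied 3 clause(s); 0 remain; assigned so far: [2, 3, 5, 6]

Answer: x2=T x3=T x5=F x6=F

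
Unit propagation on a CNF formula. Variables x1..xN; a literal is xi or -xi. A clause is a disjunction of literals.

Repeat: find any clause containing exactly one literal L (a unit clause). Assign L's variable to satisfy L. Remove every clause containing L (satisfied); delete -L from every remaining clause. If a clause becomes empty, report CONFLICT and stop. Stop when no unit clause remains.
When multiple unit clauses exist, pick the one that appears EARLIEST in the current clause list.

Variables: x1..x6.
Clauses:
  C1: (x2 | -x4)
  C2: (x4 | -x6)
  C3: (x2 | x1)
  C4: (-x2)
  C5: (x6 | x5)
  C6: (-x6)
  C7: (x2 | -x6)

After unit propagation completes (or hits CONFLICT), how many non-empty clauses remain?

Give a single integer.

Answer: 0

Derivation:
unit clause [-2] forces x2=F; simplify:
  drop 2 from [2, -4] -> [-4]
  drop 2 from [2, 1] -> [1]
  drop 2 from [2, -6] -> [-6]
  satisfied 1 clause(s); 6 remain; assigned so far: [2]
unit clause [-4] forces x4=F; simplify:
  drop 4 from [4, -6] -> [-6]
  satisfied 1 clause(s); 5 remain; assigned so far: [2, 4]
unit clause [-6] forces x6=F; simplify:
  drop 6 from [6, 5] -> [5]
  satisfied 3 clause(s); 2 remain; assigned so far: [2, 4, 6]
unit clause [1] forces x1=T; simplify:
  satisfied 1 clause(s); 1 remain; assigned so far: [1, 2, 4, 6]
unit clause [5] forces x5=T; simplify:
  satisfied 1 clause(s); 0 remain; assigned so far: [1, 2, 4, 5, 6]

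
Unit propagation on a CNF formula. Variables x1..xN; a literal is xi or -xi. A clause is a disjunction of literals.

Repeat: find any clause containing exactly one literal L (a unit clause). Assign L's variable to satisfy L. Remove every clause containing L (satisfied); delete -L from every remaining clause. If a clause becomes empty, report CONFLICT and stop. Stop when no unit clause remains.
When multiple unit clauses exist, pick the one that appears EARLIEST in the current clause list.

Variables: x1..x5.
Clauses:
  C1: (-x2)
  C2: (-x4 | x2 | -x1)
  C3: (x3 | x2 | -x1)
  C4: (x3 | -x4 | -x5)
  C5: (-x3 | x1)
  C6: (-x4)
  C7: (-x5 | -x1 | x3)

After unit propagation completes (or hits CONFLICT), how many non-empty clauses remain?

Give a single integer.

unit clause [-2] forces x2=F; simplify:
  drop 2 from [-4, 2, -1] -> [-4, -1]
  drop 2 from [3, 2, -1] -> [3, -1]
  satisfied 1 clause(s); 6 remain; assigned so far: [2]
unit clause [-4] forces x4=F; simplify:
  satisfied 3 clause(s); 3 remain; assigned so far: [2, 4]

Answer: 3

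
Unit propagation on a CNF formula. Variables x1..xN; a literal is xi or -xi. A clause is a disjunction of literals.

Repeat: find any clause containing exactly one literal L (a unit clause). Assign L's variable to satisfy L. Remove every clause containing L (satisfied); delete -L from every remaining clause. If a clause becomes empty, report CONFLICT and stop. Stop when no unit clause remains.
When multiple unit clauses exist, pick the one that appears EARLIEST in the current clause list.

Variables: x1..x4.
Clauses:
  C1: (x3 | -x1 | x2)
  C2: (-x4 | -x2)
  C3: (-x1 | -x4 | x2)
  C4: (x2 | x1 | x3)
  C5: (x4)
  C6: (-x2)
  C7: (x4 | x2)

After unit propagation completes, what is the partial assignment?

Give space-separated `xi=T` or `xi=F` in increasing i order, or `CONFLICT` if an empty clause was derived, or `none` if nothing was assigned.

unit clause [4] forces x4=T; simplify:
  drop -4 from [-4, -2] -> [-2]
  drop -4 from [-1, -4, 2] -> [-1, 2]
  satisfied 2 clause(s); 5 remain; assigned so far: [4]
unit clause [-2] forces x2=F; simplify:
  drop 2 from [3, -1, 2] -> [3, -1]
  drop 2 from [-1, 2] -> [-1]
  drop 2 from [2, 1, 3] -> [1, 3]
  satisfied 2 clause(s); 3 remain; assigned so far: [2, 4]
unit clause [-1] forces x1=F; simplify:
  drop 1 from [1, 3] -> [3]
  satisfied 2 clause(s); 1 remain; assigned so far: [1, 2, 4]
unit clause [3] forces x3=T; simplify:
  satisfied 1 clause(s); 0 remain; assigned so far: [1, 2, 3, 4]

Answer: x1=F x2=F x3=T x4=T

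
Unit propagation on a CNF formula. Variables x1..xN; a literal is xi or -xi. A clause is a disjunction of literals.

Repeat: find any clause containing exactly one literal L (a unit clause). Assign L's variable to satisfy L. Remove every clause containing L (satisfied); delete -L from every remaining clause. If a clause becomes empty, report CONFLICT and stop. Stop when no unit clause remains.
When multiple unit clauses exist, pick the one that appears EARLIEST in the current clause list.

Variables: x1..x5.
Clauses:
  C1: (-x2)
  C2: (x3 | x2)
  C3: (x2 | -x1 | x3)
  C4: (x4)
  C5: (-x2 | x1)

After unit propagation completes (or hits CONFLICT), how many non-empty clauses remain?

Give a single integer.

Answer: 0

Derivation:
unit clause [-2] forces x2=F; simplify:
  drop 2 from [3, 2] -> [3]
  drop 2 from [2, -1, 3] -> [-1, 3]
  satisfied 2 clause(s); 3 remain; assigned so far: [2]
unit clause [3] forces x3=T; simplify:
  satisfied 2 clause(s); 1 remain; assigned so far: [2, 3]
unit clause [4] forces x4=T; simplify:
  satisfied 1 clause(s); 0 remain; assigned so far: [2, 3, 4]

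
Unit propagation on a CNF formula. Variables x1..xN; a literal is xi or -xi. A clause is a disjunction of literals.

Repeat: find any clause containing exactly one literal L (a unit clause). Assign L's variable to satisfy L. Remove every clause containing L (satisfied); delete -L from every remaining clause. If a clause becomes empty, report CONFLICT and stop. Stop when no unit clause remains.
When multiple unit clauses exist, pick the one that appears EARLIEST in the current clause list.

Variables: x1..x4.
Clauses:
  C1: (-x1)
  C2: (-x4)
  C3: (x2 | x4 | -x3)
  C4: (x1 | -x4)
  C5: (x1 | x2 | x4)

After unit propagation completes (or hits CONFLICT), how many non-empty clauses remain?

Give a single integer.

unit clause [-1] forces x1=F; simplify:
  drop 1 from [1, -4] -> [-4]
  drop 1 from [1, 2, 4] -> [2, 4]
  satisfied 1 clause(s); 4 remain; assigned so far: [1]
unit clause [-4] forces x4=F; simplify:
  drop 4 from [2, 4, -3] -> [2, -3]
  drop 4 from [2, 4] -> [2]
  satisfied 2 clause(s); 2 remain; assigned so far: [1, 4]
unit clause [2] forces x2=T; simplify:
  satisfied 2 clause(s); 0 remain; assigned so far: [1, 2, 4]

Answer: 0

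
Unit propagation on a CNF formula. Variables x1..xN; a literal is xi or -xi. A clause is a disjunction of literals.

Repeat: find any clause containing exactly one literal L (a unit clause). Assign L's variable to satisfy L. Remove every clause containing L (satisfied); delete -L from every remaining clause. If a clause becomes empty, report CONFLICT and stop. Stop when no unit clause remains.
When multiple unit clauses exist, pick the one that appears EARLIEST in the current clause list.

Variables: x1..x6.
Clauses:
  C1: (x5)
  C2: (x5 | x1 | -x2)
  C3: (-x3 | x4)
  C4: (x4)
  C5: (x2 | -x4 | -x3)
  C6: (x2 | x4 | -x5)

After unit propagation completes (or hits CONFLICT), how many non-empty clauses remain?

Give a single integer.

unit clause [5] forces x5=T; simplify:
  drop -5 from [2, 4, -5] -> [2, 4]
  satisfied 2 clause(s); 4 remain; assigned so far: [5]
unit clause [4] forces x4=T; simplify:
  drop -4 from [2, -4, -3] -> [2, -3]
  satisfied 3 clause(s); 1 remain; assigned so far: [4, 5]

Answer: 1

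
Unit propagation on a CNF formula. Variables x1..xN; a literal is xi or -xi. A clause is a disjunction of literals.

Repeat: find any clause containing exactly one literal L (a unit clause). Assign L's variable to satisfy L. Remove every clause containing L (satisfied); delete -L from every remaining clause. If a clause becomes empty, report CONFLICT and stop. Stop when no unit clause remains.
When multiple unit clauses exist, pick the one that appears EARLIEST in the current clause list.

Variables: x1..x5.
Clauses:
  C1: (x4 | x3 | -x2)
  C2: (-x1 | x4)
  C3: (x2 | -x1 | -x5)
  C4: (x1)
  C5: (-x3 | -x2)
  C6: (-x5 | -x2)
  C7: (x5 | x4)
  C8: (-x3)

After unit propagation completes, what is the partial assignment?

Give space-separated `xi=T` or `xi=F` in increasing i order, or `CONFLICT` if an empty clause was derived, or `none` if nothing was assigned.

unit clause [1] forces x1=T; simplify:
  drop -1 from [-1, 4] -> [4]
  drop -1 from [2, -1, -5] -> [2, -5]
  satisfied 1 clause(s); 7 remain; assigned so far: [1]
unit clause [4] forces x4=T; simplify:
  satisfied 3 clause(s); 4 remain; assigned so far: [1, 4]
unit clause [-3] forces x3=F; simplify:
  satisfied 2 clause(s); 2 remain; assigned so far: [1, 3, 4]

Answer: x1=T x3=F x4=T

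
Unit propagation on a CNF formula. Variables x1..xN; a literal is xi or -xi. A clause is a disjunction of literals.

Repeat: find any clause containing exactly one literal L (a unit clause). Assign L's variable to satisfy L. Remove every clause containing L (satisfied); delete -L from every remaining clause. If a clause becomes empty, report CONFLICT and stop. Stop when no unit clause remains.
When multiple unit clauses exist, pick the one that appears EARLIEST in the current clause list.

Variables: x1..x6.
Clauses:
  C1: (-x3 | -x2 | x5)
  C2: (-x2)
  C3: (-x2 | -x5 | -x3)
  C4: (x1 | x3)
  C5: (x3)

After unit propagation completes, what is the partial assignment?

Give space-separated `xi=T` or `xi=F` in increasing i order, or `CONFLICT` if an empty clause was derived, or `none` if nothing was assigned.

unit clause [-2] forces x2=F; simplify:
  satisfied 3 clause(s); 2 remain; assigned so far: [2]
unit clause [3] forces x3=T; simplify:
  satisfied 2 clause(s); 0 remain; assigned so far: [2, 3]

Answer: x2=F x3=T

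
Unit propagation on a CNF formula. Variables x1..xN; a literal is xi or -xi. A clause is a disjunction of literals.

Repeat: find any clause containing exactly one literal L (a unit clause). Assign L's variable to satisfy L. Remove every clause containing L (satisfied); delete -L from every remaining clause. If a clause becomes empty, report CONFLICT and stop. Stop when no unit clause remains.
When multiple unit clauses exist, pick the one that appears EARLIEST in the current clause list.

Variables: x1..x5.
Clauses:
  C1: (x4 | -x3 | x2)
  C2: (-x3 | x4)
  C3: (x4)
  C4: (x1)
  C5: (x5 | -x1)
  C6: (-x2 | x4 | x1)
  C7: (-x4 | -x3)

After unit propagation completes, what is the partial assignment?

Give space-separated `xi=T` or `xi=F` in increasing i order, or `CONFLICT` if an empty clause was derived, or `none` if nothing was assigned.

unit clause [4] forces x4=T; simplify:
  drop -4 from [-4, -3] -> [-3]
  satisfied 4 clause(s); 3 remain; assigned so far: [4]
unit clause [1] forces x1=T; simplify:
  drop -1 from [5, -1] -> [5]
  satisfied 1 clause(s); 2 remain; assigned so far: [1, 4]
unit clause [5] forces x5=T; simplify:
  satisfied 1 clause(s); 1 remain; assigned so far: [1, 4, 5]
unit clause [-3] forces x3=F; simplify:
  satisfied 1 clause(s); 0 remain; assigned so far: [1, 3, 4, 5]

Answer: x1=T x3=F x4=T x5=T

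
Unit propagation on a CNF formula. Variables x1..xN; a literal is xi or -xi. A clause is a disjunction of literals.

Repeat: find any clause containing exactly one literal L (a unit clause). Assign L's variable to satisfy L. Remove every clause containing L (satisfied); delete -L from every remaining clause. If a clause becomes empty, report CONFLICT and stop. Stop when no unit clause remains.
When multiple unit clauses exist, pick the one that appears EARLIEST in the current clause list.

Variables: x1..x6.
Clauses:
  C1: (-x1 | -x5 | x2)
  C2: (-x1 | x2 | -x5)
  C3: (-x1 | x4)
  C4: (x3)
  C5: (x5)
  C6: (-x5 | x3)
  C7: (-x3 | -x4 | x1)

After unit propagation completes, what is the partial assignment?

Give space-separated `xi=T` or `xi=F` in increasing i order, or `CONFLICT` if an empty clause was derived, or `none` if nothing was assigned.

Answer: x3=T x5=T

Derivation:
unit clause [3] forces x3=T; simplify:
  drop -3 from [-3, -4, 1] -> [-4, 1]
  satisfied 2 clause(s); 5 remain; assigned so far: [3]
unit clause [5] forces x5=T; simplify:
  drop -5 from [-1, -5, 2] -> [-1, 2]
  drop -5 from [-1, 2, -5] -> [-1, 2]
  satisfied 1 clause(s); 4 remain; assigned so far: [3, 5]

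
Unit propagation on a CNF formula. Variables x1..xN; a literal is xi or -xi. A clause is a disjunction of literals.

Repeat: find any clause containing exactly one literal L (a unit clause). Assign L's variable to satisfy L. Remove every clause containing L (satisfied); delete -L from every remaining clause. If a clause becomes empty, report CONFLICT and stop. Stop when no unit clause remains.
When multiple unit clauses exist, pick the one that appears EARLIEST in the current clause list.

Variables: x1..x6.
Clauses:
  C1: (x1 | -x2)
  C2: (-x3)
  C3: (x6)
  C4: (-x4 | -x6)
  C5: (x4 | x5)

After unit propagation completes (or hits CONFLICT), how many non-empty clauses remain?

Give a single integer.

unit clause [-3] forces x3=F; simplify:
  satisfied 1 clause(s); 4 remain; assigned so far: [3]
unit clause [6] forces x6=T; simplify:
  drop -6 from [-4, -6] -> [-4]
  satisfied 1 clause(s); 3 remain; assigned so far: [3, 6]
unit clause [-4] forces x4=F; simplify:
  drop 4 from [4, 5] -> [5]
  satisfied 1 clause(s); 2 remain; assigned so far: [3, 4, 6]
unit clause [5] forces x5=T; simplify:
  satisfied 1 clause(s); 1 remain; assigned so far: [3, 4, 5, 6]

Answer: 1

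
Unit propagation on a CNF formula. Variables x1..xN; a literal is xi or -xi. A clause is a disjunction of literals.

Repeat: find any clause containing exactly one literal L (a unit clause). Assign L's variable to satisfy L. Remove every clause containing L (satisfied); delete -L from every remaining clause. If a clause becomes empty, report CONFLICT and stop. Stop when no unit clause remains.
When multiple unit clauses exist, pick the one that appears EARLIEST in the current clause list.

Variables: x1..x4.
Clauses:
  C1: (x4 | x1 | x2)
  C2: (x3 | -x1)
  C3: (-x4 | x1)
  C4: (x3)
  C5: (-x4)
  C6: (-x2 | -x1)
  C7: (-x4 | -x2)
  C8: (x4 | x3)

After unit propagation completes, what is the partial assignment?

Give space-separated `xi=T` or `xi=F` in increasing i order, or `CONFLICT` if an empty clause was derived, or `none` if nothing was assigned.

unit clause [3] forces x3=T; simplify:
  satisfied 3 clause(s); 5 remain; assigned so far: [3]
unit clause [-4] forces x4=F; simplify:
  drop 4 from [4, 1, 2] -> [1, 2]
  satisfied 3 clause(s); 2 remain; assigned so far: [3, 4]

Answer: x3=T x4=F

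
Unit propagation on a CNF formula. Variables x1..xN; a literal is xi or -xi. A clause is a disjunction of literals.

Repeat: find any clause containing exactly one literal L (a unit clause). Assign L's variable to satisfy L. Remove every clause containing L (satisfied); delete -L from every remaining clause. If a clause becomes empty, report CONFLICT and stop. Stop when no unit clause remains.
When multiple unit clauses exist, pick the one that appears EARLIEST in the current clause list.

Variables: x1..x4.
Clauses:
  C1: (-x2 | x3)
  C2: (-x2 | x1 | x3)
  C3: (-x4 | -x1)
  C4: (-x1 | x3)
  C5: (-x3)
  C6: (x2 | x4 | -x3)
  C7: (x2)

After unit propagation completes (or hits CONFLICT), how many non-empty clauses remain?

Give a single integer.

unit clause [-3] forces x3=F; simplify:
  drop 3 from [-2, 3] -> [-2]
  drop 3 from [-2, 1, 3] -> [-2, 1]
  drop 3 from [-1, 3] -> [-1]
  satisfied 2 clause(s); 5 remain; assigned so far: [3]
unit clause [-2] forces x2=F; simplify:
  drop 2 from [2] -> [] (empty!)
  satisfied 2 clause(s); 3 remain; assigned so far: [2, 3]
CONFLICT (empty clause)

Answer: 2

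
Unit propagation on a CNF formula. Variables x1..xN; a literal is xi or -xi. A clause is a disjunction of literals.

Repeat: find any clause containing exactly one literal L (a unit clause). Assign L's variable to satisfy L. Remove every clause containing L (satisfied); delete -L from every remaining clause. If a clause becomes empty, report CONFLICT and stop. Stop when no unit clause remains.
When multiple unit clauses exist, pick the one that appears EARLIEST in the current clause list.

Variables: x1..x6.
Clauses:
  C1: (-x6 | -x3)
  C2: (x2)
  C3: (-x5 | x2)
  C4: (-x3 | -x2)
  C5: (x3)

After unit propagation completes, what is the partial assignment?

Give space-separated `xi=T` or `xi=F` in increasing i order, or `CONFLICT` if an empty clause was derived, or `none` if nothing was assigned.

Answer: CONFLICT

Derivation:
unit clause [2] forces x2=T; simplify:
  drop -2 from [-3, -2] -> [-3]
  satisfied 2 clause(s); 3 remain; assigned so far: [2]
unit clause [-3] forces x3=F; simplify:
  drop 3 from [3] -> [] (empty!)
  satisfied 2 clause(s); 1 remain; assigned so far: [2, 3]
CONFLICT (empty clause)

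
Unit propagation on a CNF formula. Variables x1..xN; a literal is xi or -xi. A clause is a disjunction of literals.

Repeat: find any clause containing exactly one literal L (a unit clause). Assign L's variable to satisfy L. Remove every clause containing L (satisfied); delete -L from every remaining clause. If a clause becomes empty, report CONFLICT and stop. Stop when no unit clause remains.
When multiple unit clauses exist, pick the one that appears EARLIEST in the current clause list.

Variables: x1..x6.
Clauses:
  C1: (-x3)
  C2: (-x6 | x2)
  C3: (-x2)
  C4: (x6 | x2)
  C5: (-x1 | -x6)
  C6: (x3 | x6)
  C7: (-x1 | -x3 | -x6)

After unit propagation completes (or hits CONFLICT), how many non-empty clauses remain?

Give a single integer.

unit clause [-3] forces x3=F; simplify:
  drop 3 from [3, 6] -> [6]
  satisfied 2 clause(s); 5 remain; assigned so far: [3]
unit clause [-2] forces x2=F; simplify:
  drop 2 from [-6, 2] -> [-6]
  drop 2 from [6, 2] -> [6]
  satisfied 1 clause(s); 4 remain; assigned so far: [2, 3]
unit clause [-6] forces x6=F; simplify:
  drop 6 from [6] -> [] (empty!)
  drop 6 from [6] -> [] (empty!)
  satisfied 2 clause(s); 2 remain; assigned so far: [2, 3, 6]
CONFLICT (empty clause)

Answer: 0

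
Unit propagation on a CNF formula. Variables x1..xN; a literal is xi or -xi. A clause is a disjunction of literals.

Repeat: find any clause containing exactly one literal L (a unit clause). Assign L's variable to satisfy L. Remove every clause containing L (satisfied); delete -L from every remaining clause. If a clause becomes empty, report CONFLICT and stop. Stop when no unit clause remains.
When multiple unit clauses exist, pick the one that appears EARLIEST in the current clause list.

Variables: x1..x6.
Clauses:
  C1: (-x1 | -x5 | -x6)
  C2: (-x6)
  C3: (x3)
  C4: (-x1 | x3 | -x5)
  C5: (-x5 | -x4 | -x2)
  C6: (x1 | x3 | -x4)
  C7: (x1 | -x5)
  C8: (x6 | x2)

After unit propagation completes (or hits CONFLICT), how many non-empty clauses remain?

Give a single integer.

unit clause [-6] forces x6=F; simplify:
  drop 6 from [6, 2] -> [2]
  satisfied 2 clause(s); 6 remain; assigned so far: [6]
unit clause [3] forces x3=T; simplify:
  satisfied 3 clause(s); 3 remain; assigned so far: [3, 6]
unit clause [2] forces x2=T; simplify:
  drop -2 from [-5, -4, -2] -> [-5, -4]
  satisfied 1 clause(s); 2 remain; assigned so far: [2, 3, 6]

Answer: 2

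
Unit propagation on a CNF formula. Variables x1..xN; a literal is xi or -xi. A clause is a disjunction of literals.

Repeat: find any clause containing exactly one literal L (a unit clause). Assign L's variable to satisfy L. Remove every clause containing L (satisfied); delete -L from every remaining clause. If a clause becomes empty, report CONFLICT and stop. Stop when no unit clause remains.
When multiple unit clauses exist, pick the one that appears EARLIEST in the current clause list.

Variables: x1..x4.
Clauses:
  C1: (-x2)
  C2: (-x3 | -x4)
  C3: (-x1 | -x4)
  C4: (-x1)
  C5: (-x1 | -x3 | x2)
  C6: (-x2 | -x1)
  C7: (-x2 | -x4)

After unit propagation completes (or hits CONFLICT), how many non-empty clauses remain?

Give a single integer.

unit clause [-2] forces x2=F; simplify:
  drop 2 from [-1, -3, 2] -> [-1, -3]
  satisfied 3 clause(s); 4 remain; assigned so far: [2]
unit clause [-1] forces x1=F; simplify:
  satisfied 3 clause(s); 1 remain; assigned so far: [1, 2]

Answer: 1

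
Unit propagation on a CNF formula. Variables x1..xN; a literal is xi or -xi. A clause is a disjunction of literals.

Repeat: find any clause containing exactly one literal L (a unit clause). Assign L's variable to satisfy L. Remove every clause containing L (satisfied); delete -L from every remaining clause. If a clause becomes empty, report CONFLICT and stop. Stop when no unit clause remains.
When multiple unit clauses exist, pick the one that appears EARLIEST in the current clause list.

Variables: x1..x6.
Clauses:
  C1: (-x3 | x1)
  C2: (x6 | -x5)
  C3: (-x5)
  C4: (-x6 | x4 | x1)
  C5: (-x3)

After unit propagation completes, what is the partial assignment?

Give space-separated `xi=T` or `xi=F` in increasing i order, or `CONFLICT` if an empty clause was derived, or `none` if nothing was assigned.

unit clause [-5] forces x5=F; simplify:
  satisfied 2 clause(s); 3 remain; assigned so far: [5]
unit clause [-3] forces x3=F; simplify:
  satisfied 2 clause(s); 1 remain; assigned so far: [3, 5]

Answer: x3=F x5=F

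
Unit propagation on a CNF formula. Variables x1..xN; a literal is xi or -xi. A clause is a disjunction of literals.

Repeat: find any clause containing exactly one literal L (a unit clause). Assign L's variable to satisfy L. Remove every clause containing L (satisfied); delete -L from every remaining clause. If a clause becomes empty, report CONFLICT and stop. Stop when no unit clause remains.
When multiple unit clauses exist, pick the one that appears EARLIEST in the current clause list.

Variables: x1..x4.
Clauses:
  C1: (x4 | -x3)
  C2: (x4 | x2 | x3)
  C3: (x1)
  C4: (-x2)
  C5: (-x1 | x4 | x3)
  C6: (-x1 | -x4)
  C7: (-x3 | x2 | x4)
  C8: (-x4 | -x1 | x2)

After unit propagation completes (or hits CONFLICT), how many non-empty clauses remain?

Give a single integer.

Answer: 0

Derivation:
unit clause [1] forces x1=T; simplify:
  drop -1 from [-1, 4, 3] -> [4, 3]
  drop -1 from [-1, -4] -> [-4]
  drop -1 from [-4, -1, 2] -> [-4, 2]
  satisfied 1 clause(s); 7 remain; assigned so far: [1]
unit clause [-2] forces x2=F; simplify:
  drop 2 from [4, 2, 3] -> [4, 3]
  drop 2 from [-3, 2, 4] -> [-3, 4]
  drop 2 from [-4, 2] -> [-4]
  satisfied 1 clause(s); 6 remain; assigned so far: [1, 2]
unit clause [-4] forces x4=F; simplify:
  drop 4 from [4, -3] -> [-3]
  drop 4 from [4, 3] -> [3]
  drop 4 from [4, 3] -> [3]
  drop 4 from [-3, 4] -> [-3]
  satisfied 2 clause(s); 4 remain; assigned so far: [1, 2, 4]
unit clause [-3] forces x3=F; simplify:
  drop 3 from [3] -> [] (empty!)
  drop 3 from [3] -> [] (empty!)
  satisfied 2 clause(s); 2 remain; assigned so far: [1, 2, 3, 4]
CONFLICT (empty clause)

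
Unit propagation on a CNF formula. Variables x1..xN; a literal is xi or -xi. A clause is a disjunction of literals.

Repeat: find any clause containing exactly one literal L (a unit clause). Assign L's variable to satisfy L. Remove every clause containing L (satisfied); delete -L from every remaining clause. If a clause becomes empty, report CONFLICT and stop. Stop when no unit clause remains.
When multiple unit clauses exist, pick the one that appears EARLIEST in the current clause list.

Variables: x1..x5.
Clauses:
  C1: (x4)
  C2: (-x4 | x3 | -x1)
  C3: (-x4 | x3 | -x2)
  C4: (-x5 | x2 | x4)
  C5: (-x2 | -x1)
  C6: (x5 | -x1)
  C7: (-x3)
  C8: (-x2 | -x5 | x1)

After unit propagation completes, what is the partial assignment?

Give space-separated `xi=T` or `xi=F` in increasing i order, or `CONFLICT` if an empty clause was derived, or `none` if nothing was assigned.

Answer: x1=F x2=F x3=F x4=T

Derivation:
unit clause [4] forces x4=T; simplify:
  drop -4 from [-4, 3, -1] -> [3, -1]
  drop -4 from [-4, 3, -2] -> [3, -2]
  satisfied 2 clause(s); 6 remain; assigned so far: [4]
unit clause [-3] forces x3=F; simplify:
  drop 3 from [3, -1] -> [-1]
  drop 3 from [3, -2] -> [-2]
  satisfied 1 clause(s); 5 remain; assigned so far: [3, 4]
unit clause [-1] forces x1=F; simplify:
  drop 1 from [-2, -5, 1] -> [-2, -5]
  satisfied 3 clause(s); 2 remain; assigned so far: [1, 3, 4]
unit clause [-2] forces x2=F; simplify:
  satisfied 2 clause(s); 0 remain; assigned so far: [1, 2, 3, 4]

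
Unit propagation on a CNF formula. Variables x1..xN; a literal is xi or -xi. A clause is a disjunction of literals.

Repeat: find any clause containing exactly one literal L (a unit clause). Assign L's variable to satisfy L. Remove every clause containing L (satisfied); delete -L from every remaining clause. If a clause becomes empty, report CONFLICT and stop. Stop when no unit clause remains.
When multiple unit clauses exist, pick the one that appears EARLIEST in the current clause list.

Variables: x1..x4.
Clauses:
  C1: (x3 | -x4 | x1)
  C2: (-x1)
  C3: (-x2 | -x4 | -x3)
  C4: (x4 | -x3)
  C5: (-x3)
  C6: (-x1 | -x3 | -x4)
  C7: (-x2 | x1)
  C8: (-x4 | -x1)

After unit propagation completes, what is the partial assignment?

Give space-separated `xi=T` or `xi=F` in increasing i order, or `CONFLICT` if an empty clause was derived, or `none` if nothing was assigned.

unit clause [-1] forces x1=F; simplify:
  drop 1 from [3, -4, 1] -> [3, -4]
  drop 1 from [-2, 1] -> [-2]
  satisfied 3 clause(s); 5 remain; assigned so far: [1]
unit clause [-3] forces x3=F; simplify:
  drop 3 from [3, -4] -> [-4]
  satisfied 3 clause(s); 2 remain; assigned so far: [1, 3]
unit clause [-4] forces x4=F; simplify:
  satisfied 1 clause(s); 1 remain; assigned so far: [1, 3, 4]
unit clause [-2] forces x2=F; simplify:
  satisfied 1 clause(s); 0 remain; assigned so far: [1, 2, 3, 4]

Answer: x1=F x2=F x3=F x4=F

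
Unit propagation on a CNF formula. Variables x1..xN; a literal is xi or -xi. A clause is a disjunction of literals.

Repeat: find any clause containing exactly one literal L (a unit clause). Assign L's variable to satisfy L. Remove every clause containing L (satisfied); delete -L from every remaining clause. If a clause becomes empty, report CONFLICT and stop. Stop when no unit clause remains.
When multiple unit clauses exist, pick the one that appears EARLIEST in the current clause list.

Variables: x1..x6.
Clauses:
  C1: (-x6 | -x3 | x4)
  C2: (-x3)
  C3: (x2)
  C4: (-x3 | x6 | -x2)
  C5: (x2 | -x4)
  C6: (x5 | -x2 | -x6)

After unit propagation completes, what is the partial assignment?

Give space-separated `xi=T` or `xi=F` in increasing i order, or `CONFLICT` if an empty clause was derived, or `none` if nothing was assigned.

Answer: x2=T x3=F

Derivation:
unit clause [-3] forces x3=F; simplify:
  satisfied 3 clause(s); 3 remain; assigned so far: [3]
unit clause [2] forces x2=T; simplify:
  drop -2 from [5, -2, -6] -> [5, -6]
  satisfied 2 clause(s); 1 remain; assigned so far: [2, 3]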